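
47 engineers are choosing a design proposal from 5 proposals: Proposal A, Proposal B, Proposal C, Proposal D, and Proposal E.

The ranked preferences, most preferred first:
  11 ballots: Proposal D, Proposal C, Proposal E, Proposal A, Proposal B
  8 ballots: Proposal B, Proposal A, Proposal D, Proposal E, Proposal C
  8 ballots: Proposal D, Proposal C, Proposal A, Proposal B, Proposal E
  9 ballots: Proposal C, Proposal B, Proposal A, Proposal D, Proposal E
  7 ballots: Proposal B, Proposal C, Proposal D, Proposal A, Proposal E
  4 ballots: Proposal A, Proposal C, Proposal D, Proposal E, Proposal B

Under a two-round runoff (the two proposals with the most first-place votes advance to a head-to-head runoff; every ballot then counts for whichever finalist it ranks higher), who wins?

Round 1 first-place votes: Proposal A 4, Proposal B 15, Proposal C 9, Proposal D 19, Proposal E 0. Proposal D and Proposal B advance.
Runoff: Proposal D is ranked above Proposal B on 23 ballots, Proposal B above Proposal D on 24.

Proposal B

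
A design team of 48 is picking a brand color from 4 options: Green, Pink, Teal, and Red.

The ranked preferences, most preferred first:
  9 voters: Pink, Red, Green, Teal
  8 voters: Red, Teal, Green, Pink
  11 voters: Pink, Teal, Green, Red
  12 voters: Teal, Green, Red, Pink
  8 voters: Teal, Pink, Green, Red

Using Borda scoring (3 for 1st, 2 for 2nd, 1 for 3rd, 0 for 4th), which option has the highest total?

Green: 9×1 + 8×1 + 11×1 + 12×2 + 8×1 = 60
Pink: 9×3 + 8×0 + 11×3 + 12×0 + 8×2 = 76
Teal: 9×0 + 8×2 + 11×2 + 12×3 + 8×3 = 98
Red: 9×2 + 8×3 + 11×0 + 12×1 + 8×0 = 54

Teal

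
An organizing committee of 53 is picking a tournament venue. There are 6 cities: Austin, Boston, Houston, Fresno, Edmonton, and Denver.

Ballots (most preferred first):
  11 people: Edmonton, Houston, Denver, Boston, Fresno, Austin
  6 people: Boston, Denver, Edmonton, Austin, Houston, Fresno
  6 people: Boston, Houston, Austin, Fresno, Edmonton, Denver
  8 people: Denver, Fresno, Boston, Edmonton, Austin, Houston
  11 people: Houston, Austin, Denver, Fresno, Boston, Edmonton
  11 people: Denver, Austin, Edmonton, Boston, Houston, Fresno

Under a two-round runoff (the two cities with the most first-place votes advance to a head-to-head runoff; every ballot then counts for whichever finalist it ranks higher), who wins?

Round 1 first-place votes: Austin 0, Boston 12, Houston 11, Fresno 0, Edmonton 11, Denver 19. Denver and Boston advance.
Runoff: Denver is ranked above Boston on 41 ballots, Boston above Denver on 12.

Denver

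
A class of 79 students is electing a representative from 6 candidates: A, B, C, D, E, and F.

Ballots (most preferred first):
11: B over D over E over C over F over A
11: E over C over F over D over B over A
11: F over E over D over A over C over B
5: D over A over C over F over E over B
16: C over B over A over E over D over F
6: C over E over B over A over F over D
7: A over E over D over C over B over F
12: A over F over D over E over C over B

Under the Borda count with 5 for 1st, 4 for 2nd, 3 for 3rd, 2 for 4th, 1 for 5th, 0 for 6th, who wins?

E

A: 11×0 + 11×0 + 11×2 + 5×4 + 16×3 + 6×2 + 7×5 + 12×5 = 197
B: 11×5 + 11×1 + 11×0 + 5×0 + 16×4 + 6×3 + 7×1 + 12×0 = 155
C: 11×2 + 11×4 + 11×1 + 5×3 + 16×5 + 6×5 + 7×2 + 12×1 = 228
D: 11×4 + 11×2 + 11×3 + 5×5 + 16×1 + 6×0 + 7×3 + 12×3 = 197
E: 11×3 + 11×5 + 11×4 + 5×1 + 16×2 + 6×4 + 7×4 + 12×2 = 245
F: 11×1 + 11×3 + 11×5 + 5×2 + 16×0 + 6×1 + 7×0 + 12×4 = 163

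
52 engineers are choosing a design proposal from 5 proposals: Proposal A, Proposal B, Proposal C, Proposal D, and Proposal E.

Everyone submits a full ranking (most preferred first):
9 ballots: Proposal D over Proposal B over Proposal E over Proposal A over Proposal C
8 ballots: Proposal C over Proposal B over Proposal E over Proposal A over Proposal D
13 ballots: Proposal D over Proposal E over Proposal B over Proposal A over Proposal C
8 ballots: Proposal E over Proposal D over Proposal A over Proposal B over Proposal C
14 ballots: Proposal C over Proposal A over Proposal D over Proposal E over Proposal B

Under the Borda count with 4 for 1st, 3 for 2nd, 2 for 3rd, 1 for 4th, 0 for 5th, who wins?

Proposal A: 9×1 + 8×1 + 13×1 + 8×2 + 14×3 = 88
Proposal B: 9×3 + 8×3 + 13×2 + 8×1 + 14×0 = 85
Proposal C: 9×0 + 8×4 + 13×0 + 8×0 + 14×4 = 88
Proposal D: 9×4 + 8×0 + 13×4 + 8×3 + 14×2 = 140
Proposal E: 9×2 + 8×2 + 13×3 + 8×4 + 14×1 = 119

Proposal D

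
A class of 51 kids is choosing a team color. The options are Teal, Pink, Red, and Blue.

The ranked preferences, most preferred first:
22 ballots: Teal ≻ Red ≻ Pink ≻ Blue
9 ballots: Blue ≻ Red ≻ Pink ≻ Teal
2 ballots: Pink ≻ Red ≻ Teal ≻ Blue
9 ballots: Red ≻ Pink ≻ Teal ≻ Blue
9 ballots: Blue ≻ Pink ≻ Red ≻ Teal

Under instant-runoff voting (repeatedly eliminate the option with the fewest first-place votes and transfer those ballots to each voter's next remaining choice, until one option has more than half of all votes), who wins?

Round 1: Teal 22, Pink 2, Red 9, Blue 18. Pink eliminated.
Round 2: Teal 22, Red 11, Blue 18. Red eliminated.
Round 3: Teal 33, Blue 18. Teal has a majority (≥26).

Teal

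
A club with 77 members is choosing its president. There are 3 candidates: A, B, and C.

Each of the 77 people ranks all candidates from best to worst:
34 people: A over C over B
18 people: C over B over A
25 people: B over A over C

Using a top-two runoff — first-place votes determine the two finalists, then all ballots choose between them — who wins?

Round 1 first-place votes: A 34, B 25, C 18. A and B advance.
Runoff: A is ranked above B on 34 ballots, B above A on 43.

B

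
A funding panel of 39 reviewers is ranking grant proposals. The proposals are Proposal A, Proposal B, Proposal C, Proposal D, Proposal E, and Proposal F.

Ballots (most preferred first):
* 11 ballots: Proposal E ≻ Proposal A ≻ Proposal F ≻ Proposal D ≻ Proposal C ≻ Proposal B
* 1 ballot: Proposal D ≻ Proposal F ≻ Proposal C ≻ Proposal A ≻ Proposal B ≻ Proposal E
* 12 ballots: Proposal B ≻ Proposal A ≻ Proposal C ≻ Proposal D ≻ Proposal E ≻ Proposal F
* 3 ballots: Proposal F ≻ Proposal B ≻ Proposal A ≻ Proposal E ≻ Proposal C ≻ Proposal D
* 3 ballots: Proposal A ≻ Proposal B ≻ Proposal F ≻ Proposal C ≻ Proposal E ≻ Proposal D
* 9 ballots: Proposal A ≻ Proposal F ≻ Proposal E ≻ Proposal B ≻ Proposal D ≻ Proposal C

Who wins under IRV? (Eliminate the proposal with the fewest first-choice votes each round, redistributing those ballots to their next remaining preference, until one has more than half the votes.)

Proposal A

Round 1: Proposal A 12, Proposal B 12, Proposal C 0, Proposal D 1, Proposal E 11, Proposal F 3. Proposal C eliminated.
Round 2: Proposal A 12, Proposal B 12, Proposal D 1, Proposal E 11, Proposal F 3. Proposal D eliminated.
Round 3: Proposal A 12, Proposal B 12, Proposal E 11, Proposal F 4. Proposal F eliminated.
Round 4: Proposal A 13, Proposal B 15, Proposal E 11. Proposal E eliminated.
Round 5: Proposal A 24, Proposal B 15. Proposal A has a majority (≥20).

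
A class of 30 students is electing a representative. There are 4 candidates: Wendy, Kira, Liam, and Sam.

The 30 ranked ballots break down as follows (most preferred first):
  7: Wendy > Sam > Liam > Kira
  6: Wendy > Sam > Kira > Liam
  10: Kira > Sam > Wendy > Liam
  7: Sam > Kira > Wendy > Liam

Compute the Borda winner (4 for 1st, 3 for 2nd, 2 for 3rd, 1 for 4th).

Wendy: 7×4 + 6×4 + 10×2 + 7×2 = 86
Kira: 7×1 + 6×2 + 10×4 + 7×3 = 80
Liam: 7×2 + 6×1 + 10×1 + 7×1 = 37
Sam: 7×3 + 6×3 + 10×3 + 7×4 = 97

Sam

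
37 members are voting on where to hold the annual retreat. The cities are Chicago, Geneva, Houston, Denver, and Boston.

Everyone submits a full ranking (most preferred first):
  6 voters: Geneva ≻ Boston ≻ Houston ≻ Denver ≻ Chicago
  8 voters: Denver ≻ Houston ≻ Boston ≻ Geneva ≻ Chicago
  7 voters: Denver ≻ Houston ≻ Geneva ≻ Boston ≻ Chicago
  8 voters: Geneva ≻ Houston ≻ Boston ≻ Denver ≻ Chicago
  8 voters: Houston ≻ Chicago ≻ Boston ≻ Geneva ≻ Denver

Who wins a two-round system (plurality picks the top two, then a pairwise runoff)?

Round 1 first-place votes: Chicago 0, Geneva 14, Houston 8, Denver 15, Boston 0. Denver and Geneva advance.
Runoff: Denver is ranked above Geneva on 15 ballots, Geneva above Denver on 22.

Geneva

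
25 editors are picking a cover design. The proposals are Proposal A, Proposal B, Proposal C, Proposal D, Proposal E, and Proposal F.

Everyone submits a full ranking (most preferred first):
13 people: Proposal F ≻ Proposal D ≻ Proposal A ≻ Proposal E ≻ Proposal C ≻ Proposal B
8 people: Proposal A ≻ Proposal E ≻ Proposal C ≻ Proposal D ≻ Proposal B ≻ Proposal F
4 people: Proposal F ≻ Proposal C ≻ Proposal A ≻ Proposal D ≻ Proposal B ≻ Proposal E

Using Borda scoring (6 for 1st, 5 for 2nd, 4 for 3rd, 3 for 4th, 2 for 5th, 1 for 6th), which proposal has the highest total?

Proposal A

Proposal A: 13×4 + 8×6 + 4×4 = 116
Proposal B: 13×1 + 8×2 + 4×2 = 37
Proposal C: 13×2 + 8×4 + 4×5 = 78
Proposal D: 13×5 + 8×3 + 4×3 = 101
Proposal E: 13×3 + 8×5 + 4×1 = 83
Proposal F: 13×6 + 8×1 + 4×6 = 110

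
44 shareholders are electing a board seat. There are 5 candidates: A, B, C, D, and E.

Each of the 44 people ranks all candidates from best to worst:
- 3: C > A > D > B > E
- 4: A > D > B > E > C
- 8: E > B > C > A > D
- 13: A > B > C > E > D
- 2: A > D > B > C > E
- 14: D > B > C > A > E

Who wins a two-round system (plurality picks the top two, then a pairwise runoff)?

Round 1 first-place votes: A 19, B 0, C 3, D 14, E 8. A and D advance.
Runoff: A is ranked above D on 30 ballots, D above A on 14.

A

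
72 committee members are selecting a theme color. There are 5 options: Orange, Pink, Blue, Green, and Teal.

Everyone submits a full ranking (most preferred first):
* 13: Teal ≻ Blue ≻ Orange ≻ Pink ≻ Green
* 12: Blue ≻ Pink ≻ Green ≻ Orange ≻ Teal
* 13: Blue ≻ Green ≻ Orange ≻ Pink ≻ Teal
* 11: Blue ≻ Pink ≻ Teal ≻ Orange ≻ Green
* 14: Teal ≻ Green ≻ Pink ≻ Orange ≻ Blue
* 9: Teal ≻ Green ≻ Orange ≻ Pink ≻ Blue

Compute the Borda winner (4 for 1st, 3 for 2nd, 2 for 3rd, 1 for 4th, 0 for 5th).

Orange: 13×2 + 12×1 + 13×2 + 11×1 + 14×1 + 9×2 = 107
Pink: 13×1 + 12×3 + 13×1 + 11×3 + 14×2 + 9×1 = 132
Blue: 13×3 + 12×4 + 13×4 + 11×4 + 14×0 + 9×0 = 183
Green: 13×0 + 12×2 + 13×3 + 11×0 + 14×3 + 9×3 = 132
Teal: 13×4 + 12×0 + 13×0 + 11×2 + 14×4 + 9×4 = 166

Blue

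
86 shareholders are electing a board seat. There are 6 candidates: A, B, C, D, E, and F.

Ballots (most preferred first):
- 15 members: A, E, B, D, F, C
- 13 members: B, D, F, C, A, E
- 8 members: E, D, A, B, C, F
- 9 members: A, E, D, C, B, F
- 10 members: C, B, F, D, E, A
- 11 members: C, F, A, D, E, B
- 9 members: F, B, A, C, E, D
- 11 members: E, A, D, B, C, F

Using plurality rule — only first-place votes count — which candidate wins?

A

First-place votes: A 24, B 13, C 21, D 0, E 19, F 9.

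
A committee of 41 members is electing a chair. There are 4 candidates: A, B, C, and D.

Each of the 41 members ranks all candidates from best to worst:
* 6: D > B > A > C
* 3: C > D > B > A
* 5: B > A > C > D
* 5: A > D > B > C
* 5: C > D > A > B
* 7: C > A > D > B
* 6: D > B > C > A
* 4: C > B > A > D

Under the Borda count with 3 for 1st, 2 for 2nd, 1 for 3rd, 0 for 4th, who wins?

A: 6×1 + 3×0 + 5×2 + 5×3 + 5×1 + 7×2 + 6×0 + 4×1 = 54
B: 6×2 + 3×1 + 5×3 + 5×1 + 5×0 + 7×0 + 6×2 + 4×2 = 55
C: 6×0 + 3×3 + 5×1 + 5×0 + 5×3 + 7×3 + 6×1 + 4×3 = 68
D: 6×3 + 3×2 + 5×0 + 5×2 + 5×2 + 7×1 + 6×3 + 4×0 = 69

D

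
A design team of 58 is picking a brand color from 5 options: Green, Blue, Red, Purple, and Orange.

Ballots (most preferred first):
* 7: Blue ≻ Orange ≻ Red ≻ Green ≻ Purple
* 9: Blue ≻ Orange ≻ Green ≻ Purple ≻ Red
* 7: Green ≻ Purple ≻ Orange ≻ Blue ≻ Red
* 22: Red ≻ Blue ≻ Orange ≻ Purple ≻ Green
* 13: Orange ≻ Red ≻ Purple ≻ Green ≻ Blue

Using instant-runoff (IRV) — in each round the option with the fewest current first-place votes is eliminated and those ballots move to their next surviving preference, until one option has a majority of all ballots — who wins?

Round 1: Green 7, Blue 16, Red 22, Purple 0, Orange 13. Purple eliminated.
Round 2: Green 7, Blue 16, Red 22, Orange 13. Green eliminated.
Round 3: Blue 16, Red 22, Orange 20. Blue eliminated.
Round 4: Red 22, Orange 36. Orange has a majority (≥30).

Orange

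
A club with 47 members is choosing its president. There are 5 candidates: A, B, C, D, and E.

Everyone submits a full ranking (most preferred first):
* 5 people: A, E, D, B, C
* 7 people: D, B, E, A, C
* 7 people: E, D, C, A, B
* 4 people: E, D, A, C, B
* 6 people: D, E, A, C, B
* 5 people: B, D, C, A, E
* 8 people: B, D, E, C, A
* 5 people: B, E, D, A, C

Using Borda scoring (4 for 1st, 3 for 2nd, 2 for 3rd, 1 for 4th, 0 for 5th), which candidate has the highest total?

A: 5×4 + 7×1 + 7×1 + 4×2 + 6×2 + 5×1 + 8×0 + 5×1 = 64
B: 5×1 + 7×3 + 7×0 + 4×0 + 6×0 + 5×4 + 8×4 + 5×4 = 98
C: 5×0 + 7×0 + 7×2 + 4×1 + 6×1 + 5×2 + 8×1 + 5×0 = 42
D: 5×2 + 7×4 + 7×3 + 4×3 + 6×4 + 5×3 + 8×3 + 5×2 = 144
E: 5×3 + 7×2 + 7×4 + 4×4 + 6×3 + 5×0 + 8×2 + 5×3 = 122

D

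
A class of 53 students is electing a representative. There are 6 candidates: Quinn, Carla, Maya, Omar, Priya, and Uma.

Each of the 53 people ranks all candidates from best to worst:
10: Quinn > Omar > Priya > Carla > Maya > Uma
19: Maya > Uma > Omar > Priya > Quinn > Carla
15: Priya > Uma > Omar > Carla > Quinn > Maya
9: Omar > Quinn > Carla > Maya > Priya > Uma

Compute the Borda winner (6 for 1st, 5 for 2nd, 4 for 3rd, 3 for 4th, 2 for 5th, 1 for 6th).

Quinn: 10×6 + 19×2 + 15×2 + 9×5 = 173
Carla: 10×3 + 19×1 + 15×3 + 9×4 = 130
Maya: 10×2 + 19×6 + 15×1 + 9×3 = 176
Omar: 10×5 + 19×4 + 15×4 + 9×6 = 240
Priya: 10×4 + 19×3 + 15×6 + 9×2 = 205
Uma: 10×1 + 19×5 + 15×5 + 9×1 = 189

Omar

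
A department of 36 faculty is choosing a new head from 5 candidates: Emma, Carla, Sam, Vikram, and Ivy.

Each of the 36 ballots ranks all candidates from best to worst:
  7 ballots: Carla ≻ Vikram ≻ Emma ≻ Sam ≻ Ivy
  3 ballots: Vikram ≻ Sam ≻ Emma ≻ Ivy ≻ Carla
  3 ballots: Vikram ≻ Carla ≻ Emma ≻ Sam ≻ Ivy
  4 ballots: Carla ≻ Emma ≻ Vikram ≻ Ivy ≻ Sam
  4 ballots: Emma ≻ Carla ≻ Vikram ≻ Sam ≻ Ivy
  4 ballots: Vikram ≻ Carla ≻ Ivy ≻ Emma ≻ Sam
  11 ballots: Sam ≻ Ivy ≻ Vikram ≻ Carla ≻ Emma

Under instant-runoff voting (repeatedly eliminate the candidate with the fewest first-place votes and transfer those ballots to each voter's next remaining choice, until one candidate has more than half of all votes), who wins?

Carla

Round 1: Emma 4, Carla 11, Sam 11, Vikram 10, Ivy 0. Ivy eliminated.
Round 2: Emma 4, Carla 11, Sam 11, Vikram 10. Emma eliminated.
Round 3: Carla 15, Sam 11, Vikram 10. Vikram eliminated.
Round 4: Carla 22, Sam 14. Carla has a majority (≥19).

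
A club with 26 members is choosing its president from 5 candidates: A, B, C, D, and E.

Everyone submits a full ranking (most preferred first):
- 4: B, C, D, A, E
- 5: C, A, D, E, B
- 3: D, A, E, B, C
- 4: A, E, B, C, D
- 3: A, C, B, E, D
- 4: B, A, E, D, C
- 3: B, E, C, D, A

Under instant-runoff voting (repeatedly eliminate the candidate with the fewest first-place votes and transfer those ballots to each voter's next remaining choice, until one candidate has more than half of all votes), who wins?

A

Round 1: A 7, B 11, C 5, D 3, E 0. E eliminated.
Round 2: A 7, B 11, C 5, D 3. D eliminated.
Round 3: A 10, B 11, C 5. C eliminated.
Round 4: A 15, B 11. A has a majority (≥14).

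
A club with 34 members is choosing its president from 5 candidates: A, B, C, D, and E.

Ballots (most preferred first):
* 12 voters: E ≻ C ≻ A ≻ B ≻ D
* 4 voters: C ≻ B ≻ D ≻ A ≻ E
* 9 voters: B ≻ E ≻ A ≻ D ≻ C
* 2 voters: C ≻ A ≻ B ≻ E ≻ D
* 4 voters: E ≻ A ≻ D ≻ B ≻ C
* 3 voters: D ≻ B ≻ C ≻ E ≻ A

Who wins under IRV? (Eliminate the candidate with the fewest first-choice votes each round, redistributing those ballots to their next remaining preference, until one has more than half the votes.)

B

Round 1: A 0, B 9, C 6, D 3, E 16. A eliminated.
Round 2: B 9, C 6, D 3, E 16. D eliminated.
Round 3: B 12, C 6, E 16. C eliminated.
Round 4: B 18, E 16. B has a majority (≥18).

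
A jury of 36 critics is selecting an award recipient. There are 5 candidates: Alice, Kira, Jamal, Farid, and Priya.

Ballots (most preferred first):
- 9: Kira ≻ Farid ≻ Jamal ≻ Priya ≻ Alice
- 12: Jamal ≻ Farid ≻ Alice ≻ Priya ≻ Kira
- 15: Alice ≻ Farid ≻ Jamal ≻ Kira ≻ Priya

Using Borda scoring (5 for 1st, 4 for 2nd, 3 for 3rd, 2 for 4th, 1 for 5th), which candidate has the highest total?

Alice: 9×1 + 12×3 + 15×5 = 120
Kira: 9×5 + 12×1 + 15×2 = 87
Jamal: 9×3 + 12×5 + 15×3 = 132
Farid: 9×4 + 12×4 + 15×4 = 144
Priya: 9×2 + 12×2 + 15×1 = 57

Farid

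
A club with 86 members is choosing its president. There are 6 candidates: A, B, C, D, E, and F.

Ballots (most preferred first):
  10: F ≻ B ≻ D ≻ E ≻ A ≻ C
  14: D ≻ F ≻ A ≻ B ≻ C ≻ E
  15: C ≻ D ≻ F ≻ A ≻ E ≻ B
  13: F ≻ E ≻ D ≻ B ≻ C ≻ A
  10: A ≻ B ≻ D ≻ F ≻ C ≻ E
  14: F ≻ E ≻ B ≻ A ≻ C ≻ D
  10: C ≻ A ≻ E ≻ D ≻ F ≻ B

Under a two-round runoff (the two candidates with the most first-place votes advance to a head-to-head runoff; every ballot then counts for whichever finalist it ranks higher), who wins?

Round 1 first-place votes: A 10, B 0, C 25, D 14, E 0, F 37. F and C advance.
Runoff: F is ranked above C on 61 ballots, C above F on 25.

F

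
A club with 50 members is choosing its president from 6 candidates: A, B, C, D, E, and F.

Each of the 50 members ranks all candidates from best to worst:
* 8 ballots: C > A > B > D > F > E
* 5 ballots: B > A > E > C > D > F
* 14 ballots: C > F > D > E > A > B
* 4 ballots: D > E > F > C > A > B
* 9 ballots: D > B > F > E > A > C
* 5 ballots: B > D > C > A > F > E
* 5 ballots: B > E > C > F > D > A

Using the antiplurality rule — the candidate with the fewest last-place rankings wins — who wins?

D

Last-place votes: A 5, B 18, C 9, D 0, E 13, F 5.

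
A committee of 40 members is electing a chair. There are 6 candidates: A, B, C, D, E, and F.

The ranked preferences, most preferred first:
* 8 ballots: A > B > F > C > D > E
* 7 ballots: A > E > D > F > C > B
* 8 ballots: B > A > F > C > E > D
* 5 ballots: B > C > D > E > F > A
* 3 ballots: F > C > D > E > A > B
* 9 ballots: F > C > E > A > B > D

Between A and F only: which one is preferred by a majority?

A is ranked above F on 23 ballots; F above A on 17.

A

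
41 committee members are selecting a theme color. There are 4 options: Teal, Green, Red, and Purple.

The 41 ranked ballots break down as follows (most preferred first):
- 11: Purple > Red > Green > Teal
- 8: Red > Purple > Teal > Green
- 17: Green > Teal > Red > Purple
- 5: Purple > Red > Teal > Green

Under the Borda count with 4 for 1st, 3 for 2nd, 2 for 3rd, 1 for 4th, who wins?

Teal: 11×1 + 8×2 + 17×3 + 5×2 = 88
Green: 11×2 + 8×1 + 17×4 + 5×1 = 103
Red: 11×3 + 8×4 + 17×2 + 5×3 = 114
Purple: 11×4 + 8×3 + 17×1 + 5×4 = 105

Red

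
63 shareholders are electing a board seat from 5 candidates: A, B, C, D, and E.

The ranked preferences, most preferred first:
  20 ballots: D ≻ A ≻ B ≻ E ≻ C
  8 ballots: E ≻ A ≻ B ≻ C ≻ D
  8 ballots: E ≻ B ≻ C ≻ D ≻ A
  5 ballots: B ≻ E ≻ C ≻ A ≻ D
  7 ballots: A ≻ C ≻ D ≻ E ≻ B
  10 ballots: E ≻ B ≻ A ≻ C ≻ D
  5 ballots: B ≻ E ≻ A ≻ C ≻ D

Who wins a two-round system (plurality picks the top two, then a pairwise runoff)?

Round 1 first-place votes: A 7, B 10, C 0, D 20, E 26. E and D advance.
Runoff: E is ranked above D on 36 ballots, D above E on 27.

E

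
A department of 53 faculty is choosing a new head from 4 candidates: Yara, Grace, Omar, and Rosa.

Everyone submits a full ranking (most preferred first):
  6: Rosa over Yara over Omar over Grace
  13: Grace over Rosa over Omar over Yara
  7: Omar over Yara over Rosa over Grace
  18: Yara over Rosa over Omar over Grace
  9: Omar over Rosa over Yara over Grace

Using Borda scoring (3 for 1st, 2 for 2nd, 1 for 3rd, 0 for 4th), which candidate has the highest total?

Yara: 6×2 + 13×0 + 7×2 + 18×3 + 9×1 = 89
Grace: 6×0 + 13×3 + 7×0 + 18×0 + 9×0 = 39
Omar: 6×1 + 13×1 + 7×3 + 18×1 + 9×3 = 85
Rosa: 6×3 + 13×2 + 7×1 + 18×2 + 9×2 = 105

Rosa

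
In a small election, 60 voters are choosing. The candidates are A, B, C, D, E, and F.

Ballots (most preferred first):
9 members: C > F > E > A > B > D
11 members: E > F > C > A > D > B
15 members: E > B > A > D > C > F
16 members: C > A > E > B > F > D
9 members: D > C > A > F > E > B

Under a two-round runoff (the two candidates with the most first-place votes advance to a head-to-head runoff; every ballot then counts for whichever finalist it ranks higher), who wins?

C

Round 1 first-place votes: A 0, B 0, C 25, D 9, E 26, F 0. E and C advance.
Runoff: E is ranked above C on 26 ballots, C above E on 34.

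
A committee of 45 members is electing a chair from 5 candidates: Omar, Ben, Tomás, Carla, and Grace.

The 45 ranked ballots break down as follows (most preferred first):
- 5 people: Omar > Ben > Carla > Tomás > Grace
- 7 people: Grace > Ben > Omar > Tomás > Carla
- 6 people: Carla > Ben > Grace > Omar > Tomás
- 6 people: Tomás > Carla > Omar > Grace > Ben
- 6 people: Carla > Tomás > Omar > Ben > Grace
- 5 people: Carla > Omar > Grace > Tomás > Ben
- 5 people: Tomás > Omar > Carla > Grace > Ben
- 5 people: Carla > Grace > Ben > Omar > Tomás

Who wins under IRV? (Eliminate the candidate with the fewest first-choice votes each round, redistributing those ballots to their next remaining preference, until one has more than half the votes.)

Carla

Round 1: Omar 5, Ben 0, Tomás 11, Carla 22, Grace 7. Ben eliminated.
Round 2: Omar 5, Tomás 11, Carla 22, Grace 7. Omar eliminated.
Round 3: Tomás 11, Carla 27, Grace 7. Carla has a majority (≥23).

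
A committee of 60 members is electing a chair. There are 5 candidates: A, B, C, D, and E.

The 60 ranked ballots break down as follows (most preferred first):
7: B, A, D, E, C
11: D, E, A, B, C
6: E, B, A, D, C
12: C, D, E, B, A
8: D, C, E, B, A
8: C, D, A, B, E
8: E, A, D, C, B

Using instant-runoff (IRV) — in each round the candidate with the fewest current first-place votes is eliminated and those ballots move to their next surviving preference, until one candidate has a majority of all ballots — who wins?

D

Round 1: A 0, B 7, C 20, D 19, E 14. A eliminated.
Round 2: B 7, C 20, D 19, E 14. B eliminated.
Round 3: C 20, D 26, E 14. E eliminated.
Round 4: C 20, D 40. D has a majority (≥31).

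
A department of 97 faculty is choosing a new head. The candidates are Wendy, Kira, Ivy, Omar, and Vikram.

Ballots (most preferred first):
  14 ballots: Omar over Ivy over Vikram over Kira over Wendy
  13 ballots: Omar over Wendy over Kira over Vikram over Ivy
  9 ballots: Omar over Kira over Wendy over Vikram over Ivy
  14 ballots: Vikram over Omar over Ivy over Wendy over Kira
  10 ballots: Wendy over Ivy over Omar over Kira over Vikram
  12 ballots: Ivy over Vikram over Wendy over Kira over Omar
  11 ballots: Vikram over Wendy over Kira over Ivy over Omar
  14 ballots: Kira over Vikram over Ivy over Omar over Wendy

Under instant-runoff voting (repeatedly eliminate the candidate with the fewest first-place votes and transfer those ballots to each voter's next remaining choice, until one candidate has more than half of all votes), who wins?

Vikram

Round 1: Wendy 10, Kira 14, Ivy 12, Omar 36, Vikram 25. Wendy eliminated.
Round 2: Kira 14, Ivy 22, Omar 36, Vikram 25. Kira eliminated.
Round 3: Ivy 22, Omar 36, Vikram 39. Ivy eliminated.
Round 4: Omar 46, Vikram 51. Vikram has a majority (≥49).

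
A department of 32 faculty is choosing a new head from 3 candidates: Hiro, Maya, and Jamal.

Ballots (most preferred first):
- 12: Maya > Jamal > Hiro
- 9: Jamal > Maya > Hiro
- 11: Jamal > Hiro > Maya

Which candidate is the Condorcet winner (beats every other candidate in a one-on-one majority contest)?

Jamal vs Hiro: 32–0
Jamal vs Maya: 20–12
Jamal beats every other candidate.

Jamal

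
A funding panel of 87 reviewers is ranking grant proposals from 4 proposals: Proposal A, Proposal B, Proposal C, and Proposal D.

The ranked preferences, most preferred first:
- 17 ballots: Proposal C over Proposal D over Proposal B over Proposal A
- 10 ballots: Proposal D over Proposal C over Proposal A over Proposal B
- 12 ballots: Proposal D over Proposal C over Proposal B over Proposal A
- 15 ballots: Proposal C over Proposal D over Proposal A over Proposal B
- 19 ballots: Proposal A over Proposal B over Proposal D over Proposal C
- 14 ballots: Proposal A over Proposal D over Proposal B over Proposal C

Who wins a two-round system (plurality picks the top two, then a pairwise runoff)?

Proposal C

Round 1 first-place votes: Proposal A 33, Proposal B 0, Proposal C 32, Proposal D 22. Proposal A and Proposal C advance.
Runoff: Proposal A is ranked above Proposal C on 33 ballots, Proposal C above Proposal A on 54.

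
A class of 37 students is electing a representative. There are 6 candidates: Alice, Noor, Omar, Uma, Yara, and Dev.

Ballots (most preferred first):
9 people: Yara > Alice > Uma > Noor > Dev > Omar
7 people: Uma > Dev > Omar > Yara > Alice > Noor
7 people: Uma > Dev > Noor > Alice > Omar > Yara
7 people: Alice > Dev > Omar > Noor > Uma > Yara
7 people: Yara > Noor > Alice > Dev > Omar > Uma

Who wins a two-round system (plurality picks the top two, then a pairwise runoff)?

Round 1 first-place votes: Alice 7, Noor 0, Omar 0, Uma 14, Yara 16, Dev 0. Yara and Uma advance.
Runoff: Yara is ranked above Uma on 16 ballots, Uma above Yara on 21.

Uma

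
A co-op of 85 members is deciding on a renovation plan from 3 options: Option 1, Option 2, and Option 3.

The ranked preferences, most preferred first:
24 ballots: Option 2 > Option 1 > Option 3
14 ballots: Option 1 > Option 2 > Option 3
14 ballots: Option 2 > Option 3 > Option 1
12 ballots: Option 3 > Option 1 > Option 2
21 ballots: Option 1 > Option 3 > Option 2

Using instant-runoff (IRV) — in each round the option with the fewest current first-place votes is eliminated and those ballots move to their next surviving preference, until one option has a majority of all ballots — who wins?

Round 1: Option 1 35, Option 2 38, Option 3 12. Option 3 eliminated.
Round 2: Option 1 47, Option 2 38. Option 1 has a majority (≥43).

Option 1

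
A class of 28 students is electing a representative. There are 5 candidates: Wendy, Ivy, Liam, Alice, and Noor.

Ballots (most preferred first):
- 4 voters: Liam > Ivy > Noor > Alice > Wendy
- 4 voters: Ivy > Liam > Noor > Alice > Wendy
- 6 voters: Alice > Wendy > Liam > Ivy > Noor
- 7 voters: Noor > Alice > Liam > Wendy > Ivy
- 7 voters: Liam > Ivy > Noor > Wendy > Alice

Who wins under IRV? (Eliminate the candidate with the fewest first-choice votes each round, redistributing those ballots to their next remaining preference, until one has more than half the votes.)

Liam

Round 1: Wendy 0, Ivy 4, Liam 11, Alice 6, Noor 7. Wendy eliminated.
Round 2: Ivy 4, Liam 11, Alice 6, Noor 7. Ivy eliminated.
Round 3: Liam 15, Alice 6, Noor 7. Liam has a majority (≥15).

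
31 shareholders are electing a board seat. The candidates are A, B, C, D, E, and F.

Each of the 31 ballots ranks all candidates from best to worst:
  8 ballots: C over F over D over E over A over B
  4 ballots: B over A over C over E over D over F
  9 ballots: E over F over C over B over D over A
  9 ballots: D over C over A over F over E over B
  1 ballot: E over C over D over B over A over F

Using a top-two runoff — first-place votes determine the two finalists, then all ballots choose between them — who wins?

D

Round 1 first-place votes: A 0, B 4, C 8, D 9, E 10, F 0. E and D advance.
Runoff: E is ranked above D on 14 ballots, D above E on 17.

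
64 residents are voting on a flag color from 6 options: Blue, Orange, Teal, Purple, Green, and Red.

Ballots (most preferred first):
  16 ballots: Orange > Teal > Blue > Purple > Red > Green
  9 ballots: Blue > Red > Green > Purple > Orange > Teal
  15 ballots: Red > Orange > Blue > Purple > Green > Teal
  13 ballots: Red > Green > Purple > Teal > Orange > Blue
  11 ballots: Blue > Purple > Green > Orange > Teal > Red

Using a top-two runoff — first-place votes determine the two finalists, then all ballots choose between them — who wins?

Round 1 first-place votes: Blue 20, Orange 16, Teal 0, Purple 0, Green 0, Red 28. Red and Blue advance.
Runoff: Red is ranked above Blue on 28 ballots, Blue above Red on 36.

Blue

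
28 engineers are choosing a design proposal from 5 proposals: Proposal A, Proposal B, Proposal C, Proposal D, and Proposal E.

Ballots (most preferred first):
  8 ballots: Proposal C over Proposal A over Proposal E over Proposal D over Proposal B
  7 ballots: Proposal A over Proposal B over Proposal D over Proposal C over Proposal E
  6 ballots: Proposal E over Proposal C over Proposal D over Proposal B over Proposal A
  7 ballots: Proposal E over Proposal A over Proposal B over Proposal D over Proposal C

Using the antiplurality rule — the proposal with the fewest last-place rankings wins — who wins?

Last-place votes: Proposal A 6, Proposal B 8, Proposal C 7, Proposal D 0, Proposal E 7.

Proposal D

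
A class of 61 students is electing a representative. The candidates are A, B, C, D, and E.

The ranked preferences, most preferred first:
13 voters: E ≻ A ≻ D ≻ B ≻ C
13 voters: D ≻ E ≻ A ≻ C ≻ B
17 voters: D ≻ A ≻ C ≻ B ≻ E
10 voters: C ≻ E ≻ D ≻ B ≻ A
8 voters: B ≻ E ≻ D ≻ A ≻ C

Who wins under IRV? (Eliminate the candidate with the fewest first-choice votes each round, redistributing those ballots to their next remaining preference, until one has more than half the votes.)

E

Round 1: A 0, B 8, C 10, D 30, E 13. A eliminated.
Round 2: B 8, C 10, D 30, E 13. B eliminated.
Round 3: C 10, D 30, E 21. C eliminated.
Round 4: D 30, E 31. E has a majority (≥31).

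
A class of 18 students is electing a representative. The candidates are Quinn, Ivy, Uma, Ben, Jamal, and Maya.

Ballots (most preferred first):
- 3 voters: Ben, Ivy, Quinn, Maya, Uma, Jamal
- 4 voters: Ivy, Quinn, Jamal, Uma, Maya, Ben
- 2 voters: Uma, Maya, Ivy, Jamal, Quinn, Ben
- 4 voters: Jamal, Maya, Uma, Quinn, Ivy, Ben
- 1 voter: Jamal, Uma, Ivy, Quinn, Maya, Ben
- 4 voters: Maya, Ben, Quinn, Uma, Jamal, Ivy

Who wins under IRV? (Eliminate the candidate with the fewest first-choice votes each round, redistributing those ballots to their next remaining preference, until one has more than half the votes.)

Round 1: Quinn 0, Ivy 4, Uma 2, Ben 3, Jamal 5, Maya 4. Quinn eliminated.
Round 2: Ivy 4, Uma 2, Ben 3, Jamal 5, Maya 4. Uma eliminated.
Round 3: Ivy 4, Ben 3, Jamal 5, Maya 6. Ben eliminated.
Round 4: Ivy 7, Jamal 5, Maya 6. Jamal eliminated.
Round 5: Ivy 8, Maya 10. Maya has a majority (≥10).

Maya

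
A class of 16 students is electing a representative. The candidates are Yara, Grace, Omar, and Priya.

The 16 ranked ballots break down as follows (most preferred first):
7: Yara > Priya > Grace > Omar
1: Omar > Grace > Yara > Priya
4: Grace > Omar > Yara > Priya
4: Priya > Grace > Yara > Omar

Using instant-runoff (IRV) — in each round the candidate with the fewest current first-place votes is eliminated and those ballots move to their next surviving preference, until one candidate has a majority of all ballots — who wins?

Grace

Round 1: Yara 7, Grace 4, Omar 1, Priya 4. Omar eliminated.
Round 2: Yara 7, Grace 5, Priya 4. Priya eliminated.
Round 3: Yara 7, Grace 9. Grace has a majority (≥9).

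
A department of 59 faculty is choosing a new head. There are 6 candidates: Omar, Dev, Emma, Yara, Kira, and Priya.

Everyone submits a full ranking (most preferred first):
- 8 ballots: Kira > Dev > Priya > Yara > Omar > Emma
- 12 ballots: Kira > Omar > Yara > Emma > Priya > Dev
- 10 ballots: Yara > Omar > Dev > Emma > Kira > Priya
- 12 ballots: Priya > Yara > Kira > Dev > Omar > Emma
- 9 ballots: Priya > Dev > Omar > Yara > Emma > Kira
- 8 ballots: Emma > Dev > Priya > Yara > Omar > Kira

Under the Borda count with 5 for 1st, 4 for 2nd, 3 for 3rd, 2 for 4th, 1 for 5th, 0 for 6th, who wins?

Yara

Omar: 8×1 + 12×4 + 10×4 + 12×1 + 9×3 + 8×1 = 143
Dev: 8×4 + 12×0 + 10×3 + 12×2 + 9×4 + 8×4 = 154
Emma: 8×0 + 12×2 + 10×2 + 12×0 + 9×1 + 8×5 = 93
Yara: 8×2 + 12×3 + 10×5 + 12×4 + 9×2 + 8×2 = 184
Kira: 8×5 + 12×5 + 10×1 + 12×3 + 9×0 + 8×0 = 146
Priya: 8×3 + 12×1 + 10×0 + 12×5 + 9×5 + 8×3 = 165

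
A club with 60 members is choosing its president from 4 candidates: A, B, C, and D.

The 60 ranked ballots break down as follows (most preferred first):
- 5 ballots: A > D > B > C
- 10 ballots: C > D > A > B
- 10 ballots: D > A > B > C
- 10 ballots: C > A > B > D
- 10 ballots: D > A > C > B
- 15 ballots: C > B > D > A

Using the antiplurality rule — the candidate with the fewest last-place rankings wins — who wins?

Last-place votes: A 15, B 20, C 15, D 10.

D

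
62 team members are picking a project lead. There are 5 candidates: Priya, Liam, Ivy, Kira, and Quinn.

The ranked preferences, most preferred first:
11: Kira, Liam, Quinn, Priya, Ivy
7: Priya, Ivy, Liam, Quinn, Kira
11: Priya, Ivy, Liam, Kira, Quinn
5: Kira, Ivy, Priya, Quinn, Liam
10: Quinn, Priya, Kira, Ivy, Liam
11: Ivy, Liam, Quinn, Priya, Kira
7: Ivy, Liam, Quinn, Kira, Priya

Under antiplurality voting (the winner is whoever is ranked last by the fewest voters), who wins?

Priya

Last-place votes: Priya 7, Liam 15, Ivy 11, Kira 18, Quinn 11.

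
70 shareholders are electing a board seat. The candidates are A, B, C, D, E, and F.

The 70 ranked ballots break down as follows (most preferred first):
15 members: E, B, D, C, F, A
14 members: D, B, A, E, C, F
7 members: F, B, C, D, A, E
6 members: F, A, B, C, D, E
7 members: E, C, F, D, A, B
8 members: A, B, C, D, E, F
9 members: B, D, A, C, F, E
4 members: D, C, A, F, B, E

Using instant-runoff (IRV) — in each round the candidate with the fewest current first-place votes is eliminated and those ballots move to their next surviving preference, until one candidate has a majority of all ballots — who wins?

B

Round 1: A 8, B 9, C 0, D 18, E 22, F 13. C eliminated.
Round 2: A 8, B 9, D 18, E 22, F 13. A eliminated.
Round 3: B 17, D 18, E 22, F 13. F eliminated.
Round 4: B 30, D 18, E 22. D eliminated.
Round 5: B 48, E 22. B has a majority (≥36).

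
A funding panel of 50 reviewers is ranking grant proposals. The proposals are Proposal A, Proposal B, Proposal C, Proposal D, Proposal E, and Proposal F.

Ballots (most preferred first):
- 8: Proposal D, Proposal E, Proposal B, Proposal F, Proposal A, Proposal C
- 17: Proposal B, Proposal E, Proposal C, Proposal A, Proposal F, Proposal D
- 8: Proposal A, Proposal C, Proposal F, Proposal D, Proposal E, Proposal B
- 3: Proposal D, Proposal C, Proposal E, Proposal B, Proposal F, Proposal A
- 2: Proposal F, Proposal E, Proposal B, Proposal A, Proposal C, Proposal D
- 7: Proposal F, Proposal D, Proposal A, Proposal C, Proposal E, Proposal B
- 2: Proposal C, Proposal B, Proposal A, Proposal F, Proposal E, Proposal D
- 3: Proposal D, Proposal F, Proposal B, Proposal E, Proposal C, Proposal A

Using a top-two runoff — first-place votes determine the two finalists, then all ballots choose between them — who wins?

Round 1 first-place votes: Proposal A 8, Proposal B 17, Proposal C 2, Proposal D 14, Proposal E 0, Proposal F 9. Proposal B and Proposal D advance.
Runoff: Proposal B is ranked above Proposal D on 21 ballots, Proposal D above Proposal B on 29.

Proposal D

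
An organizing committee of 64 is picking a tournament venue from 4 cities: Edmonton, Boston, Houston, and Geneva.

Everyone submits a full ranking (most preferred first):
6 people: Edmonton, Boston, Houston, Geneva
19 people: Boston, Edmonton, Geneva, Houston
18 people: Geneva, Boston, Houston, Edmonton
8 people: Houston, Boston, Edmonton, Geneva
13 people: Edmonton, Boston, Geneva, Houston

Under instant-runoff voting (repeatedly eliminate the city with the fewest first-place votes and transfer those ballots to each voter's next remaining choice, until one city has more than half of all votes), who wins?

Round 1: Edmonton 19, Boston 19, Houston 8, Geneva 18. Houston eliminated.
Round 2: Edmonton 19, Boston 27, Geneva 18. Geneva eliminated.
Round 3: Edmonton 19, Boston 45. Boston has a majority (≥33).

Boston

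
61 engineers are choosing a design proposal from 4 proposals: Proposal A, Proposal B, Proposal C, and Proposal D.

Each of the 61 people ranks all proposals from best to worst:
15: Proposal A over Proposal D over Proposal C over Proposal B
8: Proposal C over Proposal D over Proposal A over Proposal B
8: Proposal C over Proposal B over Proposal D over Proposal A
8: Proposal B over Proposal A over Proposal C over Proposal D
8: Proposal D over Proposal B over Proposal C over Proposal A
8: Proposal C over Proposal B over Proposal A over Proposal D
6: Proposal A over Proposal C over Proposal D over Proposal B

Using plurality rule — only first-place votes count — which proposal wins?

First-place votes: Proposal A 21, Proposal B 8, Proposal C 24, Proposal D 8.

Proposal C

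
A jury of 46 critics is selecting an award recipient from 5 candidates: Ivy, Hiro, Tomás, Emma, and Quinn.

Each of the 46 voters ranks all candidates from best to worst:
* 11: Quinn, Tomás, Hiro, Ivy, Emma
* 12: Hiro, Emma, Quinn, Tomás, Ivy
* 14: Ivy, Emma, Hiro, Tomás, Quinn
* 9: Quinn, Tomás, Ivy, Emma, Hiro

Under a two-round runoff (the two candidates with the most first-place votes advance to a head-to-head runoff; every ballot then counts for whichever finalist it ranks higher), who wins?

Round 1 first-place votes: Ivy 14, Hiro 12, Tomás 0, Emma 0, Quinn 20. Quinn and Ivy advance.
Runoff: Quinn is ranked above Ivy on 32 ballots, Ivy above Quinn on 14.

Quinn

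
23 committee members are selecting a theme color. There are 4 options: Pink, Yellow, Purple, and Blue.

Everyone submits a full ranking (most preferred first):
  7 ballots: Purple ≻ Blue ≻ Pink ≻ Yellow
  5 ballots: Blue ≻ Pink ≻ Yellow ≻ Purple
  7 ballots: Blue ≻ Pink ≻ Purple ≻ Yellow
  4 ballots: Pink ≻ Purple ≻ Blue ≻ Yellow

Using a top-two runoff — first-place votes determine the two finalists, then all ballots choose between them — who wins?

Round 1 first-place votes: Pink 4, Yellow 0, Purple 7, Blue 12. Blue and Purple advance.
Runoff: Blue is ranked above Purple on 12 ballots, Purple above Blue on 11.

Blue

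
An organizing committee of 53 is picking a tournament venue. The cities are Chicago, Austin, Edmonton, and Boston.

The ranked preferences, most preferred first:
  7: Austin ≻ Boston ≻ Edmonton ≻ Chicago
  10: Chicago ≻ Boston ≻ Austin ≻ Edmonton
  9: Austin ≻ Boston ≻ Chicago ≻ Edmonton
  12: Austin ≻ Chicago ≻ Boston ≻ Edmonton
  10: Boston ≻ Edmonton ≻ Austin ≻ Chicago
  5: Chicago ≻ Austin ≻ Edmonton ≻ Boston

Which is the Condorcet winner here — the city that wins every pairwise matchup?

Austin

Austin vs Chicago: 38–15
Austin vs Edmonton: 43–10
Austin vs Boston: 33–20
Austin beats every other city.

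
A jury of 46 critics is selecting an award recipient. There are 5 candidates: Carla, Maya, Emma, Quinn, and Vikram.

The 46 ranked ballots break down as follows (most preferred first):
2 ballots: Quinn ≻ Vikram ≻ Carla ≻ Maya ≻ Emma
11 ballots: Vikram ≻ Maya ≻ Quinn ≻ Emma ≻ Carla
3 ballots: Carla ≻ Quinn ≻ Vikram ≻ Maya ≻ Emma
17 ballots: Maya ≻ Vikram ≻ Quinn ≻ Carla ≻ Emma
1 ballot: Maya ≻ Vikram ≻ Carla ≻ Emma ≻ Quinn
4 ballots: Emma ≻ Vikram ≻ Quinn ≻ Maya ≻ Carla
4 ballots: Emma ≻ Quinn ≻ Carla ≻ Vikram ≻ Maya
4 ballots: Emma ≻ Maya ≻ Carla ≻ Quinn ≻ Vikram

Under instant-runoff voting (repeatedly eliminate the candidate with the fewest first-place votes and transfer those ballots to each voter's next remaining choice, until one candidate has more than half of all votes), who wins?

Round 1: Carla 3, Maya 18, Emma 12, Quinn 2, Vikram 11. Quinn eliminated.
Round 2: Carla 3, Maya 18, Emma 12, Vikram 13. Carla eliminated.
Round 3: Maya 18, Emma 12, Vikram 16. Emma eliminated.
Round 4: Maya 22, Vikram 24. Vikram has a majority (≥24).

Vikram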